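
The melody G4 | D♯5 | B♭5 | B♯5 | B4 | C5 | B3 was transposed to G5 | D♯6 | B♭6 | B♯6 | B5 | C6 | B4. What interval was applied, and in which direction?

up a perfect octave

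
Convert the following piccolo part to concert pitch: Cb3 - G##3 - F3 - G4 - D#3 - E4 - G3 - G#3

Cb4 G##4 F4 G5 D#4 E5 G4 G#4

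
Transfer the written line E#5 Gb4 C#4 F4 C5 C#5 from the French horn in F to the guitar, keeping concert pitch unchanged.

First find concert pitch: the French horn in F sounds a perfect fifth below written, so E#5 Gb4 C#4 F4 C5 C#5 sounds A#4 Cb4 F#3 Bb3 F4 F#4.
Then write for guitar: it sounds a perfect octave below written, so the part must be a perfect octave above concert.
A#4 → A#5
Cb4 → Cb5
F#3 → F#4
Bb3 → Bb4
F4 → F5
F#4 → F#5

A#5 Cb5 F#4 Bb4 F5 F#5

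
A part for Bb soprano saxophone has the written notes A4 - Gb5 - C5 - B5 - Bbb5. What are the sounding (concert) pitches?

The Bb soprano saxophone sounds a major second below written, so transpose each written note down a major second.
A4 → G4
Gb5 → Fb5
C5 → Bb4
B5 → A5
Bbb5 → Abb5

G4 Fb5 Bb4 A5 Abb5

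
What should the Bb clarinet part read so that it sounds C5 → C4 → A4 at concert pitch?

D5 D4 B4

Written C4 sounds as Bb3 on the Bb clarinet, so concert pitches are written a major second up.
C5 to D5
C4 to D4
A4 to B4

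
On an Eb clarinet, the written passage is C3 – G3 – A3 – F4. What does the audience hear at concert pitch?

Eb3 Bb3 C4 Ab4

Written C4 on the Eb clarinet sounds as Eb4, a minor third higher; apply that shift to every note.
C3 gives Eb3
G3 gives Bb3
A3 gives C4
F4 gives Ab4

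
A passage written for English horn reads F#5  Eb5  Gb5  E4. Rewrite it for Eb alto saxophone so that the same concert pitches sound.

G#5 F5 Ab5 F#4

First find concert pitch: the English horn sounds a perfect fifth below written, so F#5 Eb5 Gb5 E4 sounds B4 Ab4 Cb5 A3.
Then write for Eb alto saxophone: it sounds a major sixth below written, so the part must be a major sixth above concert.
B4 → G#5
Ab4 → F5
Cb5 → Ab5
A3 → F#4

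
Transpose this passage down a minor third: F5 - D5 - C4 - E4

D5 B4 A3 C#4

F5: a third down reaches D, and 3 semitones makes it D5.
A minor third down from D5 gives B4.
C4 down a minor third is A3.
E4: a third down reaches C, and 3 semitones makes it C#4.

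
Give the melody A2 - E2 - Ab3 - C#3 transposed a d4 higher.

Db3 Ab2 Dbb4 F3

A2 becomes Db3
E2 becomes Ab2
Ab3 becomes Dbb4
C#3 becomes F3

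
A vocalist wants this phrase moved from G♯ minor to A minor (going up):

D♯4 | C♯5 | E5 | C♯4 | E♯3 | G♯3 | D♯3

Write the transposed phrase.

G♯ minor to A minor up is a minor second, so every note moves up by that interval.
D#4 → E4
C#5 → D5
E5 → F5
C#4 → D4
E#3 → F#3
G#3 → A3
D#3 → E3

E4 D5 F5 D4 F#3 A3 E3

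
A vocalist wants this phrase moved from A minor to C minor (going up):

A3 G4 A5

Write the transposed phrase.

C4 Bb4 C6

A minor to C minor up is a minor third, so every note moves up by that interval.
A3 → C4
G4 → Bb4
A5 → C6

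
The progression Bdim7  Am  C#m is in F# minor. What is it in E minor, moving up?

Adim7 Gm Bm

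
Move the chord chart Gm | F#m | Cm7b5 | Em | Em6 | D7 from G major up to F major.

G major up to F major is a minor seventh; each chord root moves by that interval while the quality stays the same.
Gm: root G up a minor seventh → F, giving Fm.
F#m: root F# up a minor seventh → E, giving Em.
Cm7b5: root C up a minor seventh → Bb, giving Bbm7b5.
Em: root E up a minor seventh → D, giving Dm.
Em6: root E up a minor seventh → D, giving Dm6.
D7: root D up a minor seventh → C, giving C7.

Fm Em Bbm7b5 Dm Dm6 C7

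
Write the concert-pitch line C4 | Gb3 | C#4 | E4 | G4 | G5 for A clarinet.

Eb4 Bbb3 E4 G4 Bb4 Bb5

Written C4 sounds as A3 on the A clarinet, so concert pitches are written a minor third up.
C4 gives Eb4
Gb3 gives Bbb3
C#4 gives E4
E4 gives G4
G4 gives Bb4
G5 gives Bb5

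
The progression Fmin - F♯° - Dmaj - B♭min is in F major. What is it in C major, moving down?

F major down to C major is a perfect fourth; each chord root moves by that interval while the quality stays the same.
Fmin: root F down a perfect fourth → C, giving Cmin.
F♯°: root F♯ down a perfect fourth → C#, giving C#°.
Dmaj: root D down a perfect fourth → A, giving Amaj.
B♭min: root B♭ down a perfect fourth → F, giving Fmin.

Cmin C#° Amaj Fmin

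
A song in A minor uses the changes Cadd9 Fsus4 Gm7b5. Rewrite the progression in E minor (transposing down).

A minor down to E minor is a perfect fourth; each chord root moves by that interval while the quality stays the same.
Cadd9: root C down a perfect fourth → G, giving Gadd9.
Fsus4: root F down a perfect fourth → C, giving Csus4.
Gm7b5: root G down a perfect fourth → D, giving Dm7b5.

Gadd9 Csus4 Dm7b5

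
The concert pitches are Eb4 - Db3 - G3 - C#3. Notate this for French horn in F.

Written C4 sounds as F3 on the French horn in F, so concert pitches are written a perfect fifth up.
Eb4 gives Bb4
Db3 gives Ab3
G3 gives D4
C#3 gives G#3

Bb4 Ab3 D4 G#3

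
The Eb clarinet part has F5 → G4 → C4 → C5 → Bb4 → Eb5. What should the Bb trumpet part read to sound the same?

Bb5 C5 F4 F5 Eb5 Ab5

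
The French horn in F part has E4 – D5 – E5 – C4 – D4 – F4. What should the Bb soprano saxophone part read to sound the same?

B3 A4 B4 G3 A3 C4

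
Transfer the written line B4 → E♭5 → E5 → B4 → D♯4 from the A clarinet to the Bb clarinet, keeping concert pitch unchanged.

First find concert pitch: the A clarinet sounds a minor third below written, so B4 E♭5 E5 B4 D♯4 sounds G#4 C5 C#5 G#4 B#3.
Then write for Bb clarinet: it sounds a major second below written, so the part must be a major second above concert.
G#4 → A#4
C5 → D5
C#5 → D#5
G#4 → A#4
B#3 → C##4

A#4 D5 D#5 A#4 C##4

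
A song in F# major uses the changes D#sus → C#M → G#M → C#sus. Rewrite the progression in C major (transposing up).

F# major up to C major is a diminished fifth; each chord root moves by that interval while the quality stays the same.
D#sus: root D# up a diminished fifth → A, giving Asus.
C#M: root C# up a diminished fifth → G, giving GM.
G#M: root G# up a diminished fifth → D, giving DM.
C#sus: root C# up a diminished fifth → G, giving Gsus.

Asus GM DM Gsus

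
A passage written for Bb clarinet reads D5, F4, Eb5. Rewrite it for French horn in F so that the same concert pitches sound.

First find concert pitch: the Bb clarinet sounds a major second below written, so D5 F4 Eb5 sounds C5 Eb4 Db5.
Then write for French horn in F: it sounds a perfect fifth below written, so the part must be a perfect fifth above concert.
C5 → G5
Eb4 → Bb4
Db5 → Ab5

G5 Bb4 Ab5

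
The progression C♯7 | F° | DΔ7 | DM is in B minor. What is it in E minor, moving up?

F#7 Bb° GΔ7 GM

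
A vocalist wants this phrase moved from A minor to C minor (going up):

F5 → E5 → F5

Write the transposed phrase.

Ab5 G5 Ab5

A minor to C minor up is a minor third, so every note moves up by that interval.
F5 gives Ab5
E5 gives G5
F5 gives Ab5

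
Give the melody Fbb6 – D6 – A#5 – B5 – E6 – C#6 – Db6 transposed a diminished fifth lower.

Fbb6 becomes Bbb5
D6 becomes G#5
A#5 becomes D##5
B5 becomes E#5
E6 becomes A#5
C#6 becomes F##5
Db6 becomes G5

Bbb5 G#5 D##5 E#5 A#5 F##5 G5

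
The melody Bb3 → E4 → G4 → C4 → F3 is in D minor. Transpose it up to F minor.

Db4 G4 Bb4 Eb4 Ab3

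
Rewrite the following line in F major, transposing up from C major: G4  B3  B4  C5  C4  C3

From C up to F is a perfect fourth; apply that to each pitch.
G4 -> C5
B3 -> E4
B4 -> E5
C5 -> F5
C4 -> F4
C3 -> F3

C5 E4 E5 F5 F4 F3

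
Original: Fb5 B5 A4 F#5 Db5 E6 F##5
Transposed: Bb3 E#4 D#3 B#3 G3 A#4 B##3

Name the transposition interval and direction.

From Fb5 to Bb3 is 12 letter names — a twelfth of some quality.
Bb3 to Fb5 is 18 semitones, which makes it a diminished twelfth; the second version is lower, so the direction is down.
Checking another pair — F##5 → B##3 — gives the same interval.

down a diminished twelfth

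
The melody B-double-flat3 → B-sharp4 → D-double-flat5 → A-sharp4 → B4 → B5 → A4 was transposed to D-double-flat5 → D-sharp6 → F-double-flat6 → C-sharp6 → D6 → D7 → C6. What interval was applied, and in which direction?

up a minor tenth

Take the first pair: Bbb3 → Dbb5. B to D spans 10 letter names, so the interval is some kind of tenth.
Bbb3 to Dbb5 is 15 semitones, which makes it a minor tenth; the second version is higher, so the direction is up.
Checking another pair — A4 → C6 — gives the same interval.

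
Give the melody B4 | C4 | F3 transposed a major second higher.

B4 becomes C#5
C4 becomes D4
F3 becomes G3

C#5 D4 G3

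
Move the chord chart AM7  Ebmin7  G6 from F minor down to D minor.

F minor down to D minor is a minor third; each chord root moves by that interval while the quality stays the same.
AM7: root A down a minor third → F#, giving F#M7.
Ebmin7: root Eb down a minor third → C, giving Cmin7.
G6: root G down a minor third → E, giving E6.

F#M7 Cmin7 E6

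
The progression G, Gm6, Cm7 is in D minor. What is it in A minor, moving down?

D Dm6 Gm7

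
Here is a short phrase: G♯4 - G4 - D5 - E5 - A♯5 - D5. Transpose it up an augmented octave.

G#4: an octave up reaches G, and 13 semitones makes it G##5.
G4 up an augmented octave is G#5.
D5 up an augmented octave is D#6.
E5: an octave up reaches E, and 13 semitones makes it E#6.
A#5 up an augmented octave is A##6.
D5 up an augmented octave is D#6.

G##5 G#5 D#6 E#6 A##6 D#6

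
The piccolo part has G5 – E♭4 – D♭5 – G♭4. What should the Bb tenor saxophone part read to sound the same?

First find concert pitch: the piccolo sounds a perfect octave above written, so G5 E♭4 D♭5 G♭4 sounds G6 Eb5 Db6 Gb5.
Then write for Bb tenor saxophone: it sounds a major ninth below written, so the part must be a major ninth above concert.
G6 → A7
Eb5 → F6
Db6 → Eb7
Gb5 → Ab6

A7 F6 Eb7 Ab6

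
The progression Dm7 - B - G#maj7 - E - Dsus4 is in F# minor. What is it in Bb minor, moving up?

F# minor up to Bb minor is a diminished fourth; each chord root moves by that interval while the quality stays the same.
Dm7: root D up a diminished fourth → Gb, giving Gbm7.
B: root B up a diminished fourth → Eb, giving Eb.
G#maj7: root G# up a diminished fourth → C, giving Cmaj7.
E: root E up a diminished fourth → Ab, giving Ab.
Dsus4: root D up a diminished fourth → Gb, giving Gbsus4.

Gbm7 Eb Cmaj7 Ab Gbsus4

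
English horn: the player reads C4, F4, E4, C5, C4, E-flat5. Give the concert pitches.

Written C4 on the English horn sounds as F3, a perfect fifth lower; apply that shift to every note.
C4 becomes F3
F4 becomes Bb3
E4 becomes A3
C5 becomes F4
C4 becomes F3
Eb5 becomes Ab4

F3 Bb3 A3 F4 F3 Ab4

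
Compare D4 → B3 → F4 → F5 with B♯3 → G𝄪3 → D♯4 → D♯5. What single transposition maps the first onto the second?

down a diminished third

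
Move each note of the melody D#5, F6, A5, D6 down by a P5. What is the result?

D#5 becomes G#4
F6 becomes Bb5
A5 becomes D5
D6 becomes G5

G#4 Bb5 D5 G5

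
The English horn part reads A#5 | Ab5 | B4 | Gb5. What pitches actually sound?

Written C4 on the English horn sounds as F3, a perfect fifth lower; apply that shift to every note.
A#5 gives D#5
Ab5 gives Db5
B4 gives E4
Gb5 gives Cb5

D#5 Db5 E4 Cb5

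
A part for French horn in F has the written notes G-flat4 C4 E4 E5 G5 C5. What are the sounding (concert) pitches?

The French horn in F sounds a perfect fifth below written, so transpose each written note down a perfect fifth.
Gb4 becomes Cb4
C4 becomes F3
E4 becomes A3
E5 becomes A4
G5 becomes C5
C5 becomes F4

Cb4 F3 A3 A4 C5 F4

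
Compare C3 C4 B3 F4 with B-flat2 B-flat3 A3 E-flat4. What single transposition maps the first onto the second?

down a major second

From C3 to Bb2 is 2 letter names — a second of some quality.
Bb2 to C3 is 2 semitones, which makes it a major second; the second version is lower, so the direction is down.
Checking another pair — F4 → Eb4 — gives the same interval.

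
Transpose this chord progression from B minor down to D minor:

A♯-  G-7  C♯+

B minor down to D minor is a major sixth; each chord root moves by that interval while the quality stays the same.
A♯-: root A♯ down a major sixth → C#, giving C#-.
G-7: root G down a major sixth → Bb, giving Bb-7.
C♯+: root C♯ down a major sixth → E, giving E+.

C#- Bb-7 E+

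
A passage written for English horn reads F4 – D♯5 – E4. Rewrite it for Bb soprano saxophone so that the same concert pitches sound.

C4 A#4 B3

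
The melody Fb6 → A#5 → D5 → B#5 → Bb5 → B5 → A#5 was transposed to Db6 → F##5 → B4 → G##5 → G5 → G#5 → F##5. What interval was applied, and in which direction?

down a minor third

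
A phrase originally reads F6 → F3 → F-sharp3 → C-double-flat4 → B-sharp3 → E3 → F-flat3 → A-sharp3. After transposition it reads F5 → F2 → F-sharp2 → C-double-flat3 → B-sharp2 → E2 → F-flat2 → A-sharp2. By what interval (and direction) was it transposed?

down a perfect octave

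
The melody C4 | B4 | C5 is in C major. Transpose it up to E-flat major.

Eb4 D5 Eb5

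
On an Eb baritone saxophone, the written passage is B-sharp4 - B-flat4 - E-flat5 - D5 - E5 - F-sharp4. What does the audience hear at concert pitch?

D#3 Db3 Gb3 F3 G3 A2

Written C4 on the Eb baritone saxophone sounds as Eb2, a major thirteenth lower; apply that shift to every note.
B#4 -> D#3
Bb4 -> Db3
Eb5 -> Gb3
D5 -> F3
E5 -> G3
F#4 -> A2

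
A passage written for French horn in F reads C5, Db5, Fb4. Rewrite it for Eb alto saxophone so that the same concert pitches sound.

D5 Eb5 Gb4

First find concert pitch: the French horn in F sounds a perfect fifth below written, so C5 Db5 Fb4 sounds F4 Gb4 Bbb3.
Then write for Eb alto saxophone: it sounds a major sixth below written, so the part must be a major sixth above concert.
F4 → D5
Gb4 → Eb5
Bbb3 → Gb4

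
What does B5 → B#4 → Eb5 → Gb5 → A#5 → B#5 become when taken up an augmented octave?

B#6 B##5 E6 G6 A##6 B##6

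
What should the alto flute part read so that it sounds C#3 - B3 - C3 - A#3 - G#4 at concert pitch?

Written C4 sounds as G3 on the alto flute, so concert pitches are written a perfect fourth up.
C#3 to F#3
B3 to E4
C3 to F3
A#3 to D#4
G#4 to C#5

F#3 E4 F3 D#4 C#5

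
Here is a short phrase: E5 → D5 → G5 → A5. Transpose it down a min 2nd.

E5 down a minor second is D#5.
D5: a second down reaches C, and 1 semitone makes it C#5.
G5 down a minor second is F#5.
A5 down a minor second is G#5.

D#5 C#5 F#5 G#5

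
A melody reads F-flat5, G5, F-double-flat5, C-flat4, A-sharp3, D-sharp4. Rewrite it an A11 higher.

Bb6 C#7 Bbb6 F5 D##5 G##5

An augmented eleventh up from Fb5 gives Bb6.
G5 up an augmented eleventh is C#7.
Fbb5 up an augmented eleventh is Bbb6.
An augmented eleventh up from Cb4 gives F5.
A#3: an eleventh up reaches D, and 18 semitones makes it D##5.
D#4: an eleventh up reaches G, and 18 semitones makes it G##5.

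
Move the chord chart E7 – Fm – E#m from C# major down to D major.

C# major down to D major is a major seventh; each chord root moves by that interval while the quality stays the same.
E7: root E down a major seventh → F, giving F7.
Fm: root F down a major seventh → Gb, giving Gbm.
E#m: root E# down a major seventh → F#, giving F#m.

F7 Gbm F#m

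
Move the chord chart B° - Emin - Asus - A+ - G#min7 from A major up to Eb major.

F° Bbmin Ebsus Eb+ Dmin7

A major up to Eb major is a diminished fifth; each chord root moves by that interval while the quality stays the same.
B°: root B up a diminished fifth → F, giving F°.
Emin: root E up a diminished fifth → Bb, giving Bbmin.
Asus: root A up a diminished fifth → Eb, giving Ebsus.
A+: root A up a diminished fifth → Eb, giving Eb+.
G#min7: root G# up a diminished fifth → D, giving Dmin7.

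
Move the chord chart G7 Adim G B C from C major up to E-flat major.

Bb7 Cdim Bb D Eb

C major up to E-flat major is a minor third; each chord root moves by that interval while the quality stays the same.
G7: root G up a minor third → Bb, giving Bb7.
Adim: root A up a minor third → C, giving Cdim.
G: root G up a minor third → Bb, giving Bb.
B: root B up a minor third → D, giving D.
C: root C up a minor third → Eb, giving Eb.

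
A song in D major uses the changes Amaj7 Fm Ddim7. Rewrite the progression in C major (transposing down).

Gmaj7 Ebm Cdim7

D major down to C major is a major second; each chord root moves by that interval while the quality stays the same.
Amaj7: root A down a major second → G, giving Gmaj7.
Fm: root F down a major second → Eb, giving Ebm.
Ddim7: root D down a major second → C, giving Cdim7.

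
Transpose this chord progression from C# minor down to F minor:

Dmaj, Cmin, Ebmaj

Gbmaj Fbmin Abbmaj

C# minor down to F minor is an augmented fifth; each chord root moves by that interval while the quality stays the same.
Dmaj: root D down an augmented fifth → Gb, giving Gbmaj.
Cmin: root C down an augmented fifth → Fb, giving Fbmin.
Ebmaj: root Eb down an augmented fifth → Abb, giving Abbmaj.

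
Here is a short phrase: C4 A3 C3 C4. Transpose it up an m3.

C4 becomes Eb4
A3 becomes C4
C3 becomes Eb3
C4 becomes Eb4

Eb4 C4 Eb3 Eb4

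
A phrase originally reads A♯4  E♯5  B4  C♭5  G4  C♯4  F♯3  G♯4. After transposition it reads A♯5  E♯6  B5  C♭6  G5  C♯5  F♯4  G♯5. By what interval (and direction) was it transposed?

up a perfect octave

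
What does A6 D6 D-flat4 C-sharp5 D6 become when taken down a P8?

A6 → A5
D6 → D5
Db4 → Db3
C#5 → C#4
D6 → D5

A5 D5 Db3 C#4 D5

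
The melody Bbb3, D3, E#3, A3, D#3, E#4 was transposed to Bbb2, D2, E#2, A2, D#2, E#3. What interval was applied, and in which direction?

down a perfect octave

From Bbb3 to Bbb2 is 8 letter names — an octave of some quality.
Bbb2 to Bbb3 is 12 semitones, which makes it a perfect octave; the second version is lower, so the direction is down.
Checking another pair — E#4 → E#3 — gives the same interval.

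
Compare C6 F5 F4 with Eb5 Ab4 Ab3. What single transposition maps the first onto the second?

down a major sixth

Take the first pair: C6 → Eb5. C to E spans 6 letter names, so the interval is some kind of sixth.
Eb5 to C6 is 9 semitones, which makes it a major sixth; the second version is lower, so the direction is down.
Checking another pair — F4 → Ab3 — gives the same interval.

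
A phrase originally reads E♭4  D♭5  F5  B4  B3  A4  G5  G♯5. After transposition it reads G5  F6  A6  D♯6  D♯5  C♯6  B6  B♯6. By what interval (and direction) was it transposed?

up a major tenth

From Eb4 to G5 is 10 letter names — a tenth of some quality.
Eb4 to G5 is 16 semitones, which makes it a major tenth; the second version is higher, so the direction is up.
Checking another pair — G#5 → B#6 — gives the same interval.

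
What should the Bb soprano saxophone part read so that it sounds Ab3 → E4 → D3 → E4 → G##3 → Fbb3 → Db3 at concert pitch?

The Bb soprano saxophone sounds a major second below written, so the written part must be a major second above concert — transpose each note up.
Ab3 to Bb3
E4 to F#4
D3 to E3
E4 to F#4
G##3 to A##3
Fbb3 to Gbb3
Db3 to Eb3

Bb3 F#4 E3 F#4 A##3 Gbb3 Eb3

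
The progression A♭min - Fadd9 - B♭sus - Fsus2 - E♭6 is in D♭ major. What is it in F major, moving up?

D♭ major up to F major is a major third; each chord root moves by that interval while the quality stays the same.
A♭min: root A♭ up a major third → C, giving Cmin.
Fadd9: root F up a major third → A, giving Aadd9.
B♭sus: root B♭ up a major third → D, giving Dsus.
Fsus2: root F up a major third → A, giving Asus2.
E♭6: root E♭ up a major third → G, giving G6.

Cmin Aadd9 Dsus Asus2 G6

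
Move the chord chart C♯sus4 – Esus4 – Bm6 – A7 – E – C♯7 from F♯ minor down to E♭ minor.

F♯ minor down to E♭ minor is an augmented second; each chord root moves by that interval while the quality stays the same.
C♯sus4: root C♯ down an augmented second → Bb, giving Bbsus4.
Esus4: root E down an augmented second → Db, giving Dbsus4.
Bm6: root B down an augmented second → Ab, giving Abm6.
A7: root A down an augmented second → Gb, giving Gb7.
E: root E down an augmented second → Db, giving Db.
C♯7: root C♯ down an augmented second → Bb, giving Bb7.

Bbsus4 Dbsus4 Abm6 Gb7 Db Bb7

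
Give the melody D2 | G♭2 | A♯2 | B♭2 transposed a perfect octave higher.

D3 Gb3 A#3 Bb3

D2 up a perfect octave is D3.
A perfect octave up from Gb2 gives Gb3.
A#2: an octave up reaches A, and 12 semitones makes it A#3.
A perfect octave up from Bb2 gives Bb3.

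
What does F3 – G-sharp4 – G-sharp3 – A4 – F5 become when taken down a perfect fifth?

F3 down a perfect fifth is Bb2.
G#4: a fifth down reaches C, and 7 semitones makes it C#4.
A perfect fifth down from G#3 gives C#3.
A4 down a perfect fifth is D4.
F5 down a perfect fifth is Bb4.

Bb2 C#4 C#3 D4 Bb4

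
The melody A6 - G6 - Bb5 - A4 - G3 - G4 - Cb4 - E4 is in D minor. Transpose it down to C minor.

From D down to C is a major second; apply that to each pitch.
A6 gives G6
G6 gives F6
Bb5 gives Ab5
A4 gives G4
G3 gives F3
G4 gives F4
Cb4 gives Bbb3
E4 gives D4

G6 F6 Ab5 G4 F3 F4 Bbb3 D4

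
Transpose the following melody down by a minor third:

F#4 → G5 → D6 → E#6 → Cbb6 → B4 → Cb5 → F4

D#4 E5 B5 C##6 Abb5 G#4 Ab4 D4

F#4 down a minor third is D#4.
G5 down a minor third is E5.
A minor third down from D6 gives B5.
A minor third down from E#6 gives C##6.
A minor third down from Cbb6 gives Abb5.
B4 down a minor third is G#4.
Cb5: a third down reaches A, and 3 semitones makes it Ab4.
F4: a third down reaches D, and 3 semitones makes it D4.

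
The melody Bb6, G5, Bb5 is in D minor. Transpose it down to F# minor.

D minor to F# minor down is a minor sixth, so every note moves down by that interval.
Bb6 → D6
G5 → B4
Bb5 → D5

D6 B4 D5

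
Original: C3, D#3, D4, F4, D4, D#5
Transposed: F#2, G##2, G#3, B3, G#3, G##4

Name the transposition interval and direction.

down a diminished fifth

Take the first pair: C3 → F#2. C to F spans 5 letter names, so the interval is some kind of fifth.
F#2 to C3 is 6 semitones, which makes it a diminished fifth; the second version is lower, so the direction is down.
Checking another pair — D#5 → G##4 — gives the same interval.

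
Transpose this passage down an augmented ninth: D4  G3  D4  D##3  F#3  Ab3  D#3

D4: a ninth down reaches C, and 15 semitones makes it Cb3.
G3 down an augmented ninth is Fb2.
D4: a ninth down reaches C, and 15 semitones makes it Cb3.
D##3: a ninth down reaches C, and 15 semitones makes it C#2.
F#3 down an augmented ninth is Eb2.
Ab3: a ninth down reaches G, and 15 semitones makes it Gbb2.
D#3 down an augmented ninth is C2.

Cb3 Fb2 Cb3 C#2 Eb2 Gbb2 C2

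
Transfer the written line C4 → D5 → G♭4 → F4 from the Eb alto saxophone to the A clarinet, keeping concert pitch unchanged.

First find concert pitch: the Eb alto saxophone sounds a major sixth below written, so C4 D5 G♭4 F4 sounds Eb3 F4 Bbb3 Ab3.
Then write for A clarinet: it sounds a minor third below written, so the part must be a minor third above concert.
Eb3 → Gb3
F4 → Ab4
Bbb3 → Dbb4
Ab3 → Cb4

Gb3 Ab4 Dbb4 Cb4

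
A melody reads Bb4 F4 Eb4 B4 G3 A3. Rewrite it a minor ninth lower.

A minor ninth down from Bb4 gives A3.
F4: a ninth down reaches E, and 13 semitones makes it E3.
A minor ninth down from Eb4 gives D3.
A minor ninth down from B4 gives A#3.
G3: a ninth down reaches F, and 13 semitones makes it F#2.
A minor ninth down from A3 gives G#2.

A3 E3 D3 A#3 F#2 G#2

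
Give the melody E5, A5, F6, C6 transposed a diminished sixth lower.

E5 gives G##4
A5 gives C##5
F6 gives A#5
C6 gives E#5

G##4 C##5 A#5 E#5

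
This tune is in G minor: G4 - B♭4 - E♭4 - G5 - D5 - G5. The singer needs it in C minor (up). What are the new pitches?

G minor to C minor up is a perfect fourth, so every note moves up by that interval.
G4 to C5
Bb4 to Eb5
Eb4 to Ab4
G5 to C6
D5 to G5
G5 to C6

C5 Eb5 Ab4 C6 G5 C6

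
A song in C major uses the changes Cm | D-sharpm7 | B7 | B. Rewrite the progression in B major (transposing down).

Bm C##m7 A#7 A#

C major down to B major is a minor second; each chord root moves by that interval while the quality stays the same.
Cm: root C down a minor second → B, giving Bm.
D-sharpm7: root D-sharp down a minor second → C##, giving C##m7.
B7: root B down a minor second → A#, giving A#7.
B: root B down a minor second → A#, giving A#.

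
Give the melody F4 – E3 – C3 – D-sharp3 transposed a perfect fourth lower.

C4 B2 G2 A#2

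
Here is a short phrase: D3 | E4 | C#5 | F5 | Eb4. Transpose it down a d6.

F##2 G##3 E##4 A#4 G#3

A diminished sixth down from D3 gives F##2.
A diminished sixth down from E4 gives G##3.
C#5 down a diminished sixth is E##4.
F5: a sixth down reaches A, and 7 semitones makes it A#4.
Eb4 down a diminished sixth is G#3.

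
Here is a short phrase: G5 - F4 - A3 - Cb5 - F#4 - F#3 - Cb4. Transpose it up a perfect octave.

G6 F5 A4 Cb6 F#5 F#4 Cb5

G5 -> G6
F4 -> F5
A3 -> A4
Cb5 -> Cb6
F#4 -> F#5
F#3 -> F#4
Cb4 -> Cb5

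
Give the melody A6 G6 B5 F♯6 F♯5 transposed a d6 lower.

C##6 B#5 D##5 A##5 A##4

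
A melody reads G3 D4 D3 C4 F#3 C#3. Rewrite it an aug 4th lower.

G3 becomes Db3
D4 becomes Ab3
D3 becomes Ab2
C4 becomes Gb3
F#3 becomes C3
C#3 becomes G2

Db3 Ab3 Ab2 Gb3 C3 G2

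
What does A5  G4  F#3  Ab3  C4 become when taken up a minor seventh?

G6 F5 E4 Gb4 Bb4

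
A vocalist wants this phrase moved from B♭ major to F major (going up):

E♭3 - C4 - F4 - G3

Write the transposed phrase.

Bb3 G4 C5 D4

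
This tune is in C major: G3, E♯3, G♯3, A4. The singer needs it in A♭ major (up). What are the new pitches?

Eb4 C#4 E4 F5

C major to A♭ major up is a minor sixth, so every note moves up by that interval.
G3 -> Eb4
E#3 -> C#4
G#3 -> E4
A4 -> F5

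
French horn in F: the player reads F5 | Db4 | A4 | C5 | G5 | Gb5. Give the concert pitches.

Bb4 Gb3 D4 F4 C5 Cb5

The French horn in F sounds a perfect fifth below written, so transpose each written note down a perfect fifth.
F5 -> Bb4
Db4 -> Gb3
A4 -> D4
C5 -> F4
G5 -> C5
Gb5 -> Cb5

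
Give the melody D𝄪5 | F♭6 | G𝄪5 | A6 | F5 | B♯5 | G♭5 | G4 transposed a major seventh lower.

E#4 Gbb5 A#4 Bb5 Gb4 C#5 Abb4 Ab3

D##5 → E#4
Fb6 → Gbb5
G##5 → A#4
A6 → Bb5
F5 → Gb4
B#5 → C#5
Gb5 → Abb4
G4 → Ab3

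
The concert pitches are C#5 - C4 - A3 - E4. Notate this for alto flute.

F#5 F4 D4 A4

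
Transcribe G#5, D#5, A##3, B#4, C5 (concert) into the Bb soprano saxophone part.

Written C4 sounds as Bb3 on the Bb soprano saxophone, so concert pitches are written a major second up.
G#5 gives A#5
D#5 gives E#5
A##3 gives B##3
B#4 gives C##5
C5 gives D5

A#5 E#5 B##3 C##5 D5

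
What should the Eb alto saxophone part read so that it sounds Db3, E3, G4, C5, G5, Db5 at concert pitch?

The Eb alto saxophone sounds a major sixth below written, so the written part must be a major sixth above concert — transpose each note up.
Db3 to Bb3
E3 to C#4
G4 to E5
C5 to A5
G5 to E6
Db5 to Bb5

Bb3 C#4 E5 A5 E6 Bb5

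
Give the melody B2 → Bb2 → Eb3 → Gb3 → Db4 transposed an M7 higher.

B2 gives A#3
Bb2 gives A3
Eb3 gives D4
Gb3 gives F4
Db4 gives C5

A#3 A3 D4 F4 C5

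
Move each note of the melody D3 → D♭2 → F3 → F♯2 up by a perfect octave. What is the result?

D4 Db3 F4 F#3

D3 gives D4
Db2 gives Db3
F3 gives F4
F#2 gives F#3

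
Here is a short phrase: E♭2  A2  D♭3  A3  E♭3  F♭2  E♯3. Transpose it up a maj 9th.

F3 B3 Eb4 B4 F4 Gb3 F##4

Eb2 up a major ninth is F3.
A major ninth up from A2 gives B3.
Db3: a ninth up reaches E, and 14 semitones makes it Eb4.
A3 up a major ninth is B4.
Eb3: a ninth up reaches F, and 14 semitones makes it F4.
Fb2: a ninth up reaches G, and 14 semitones makes it Gb3.
E#3: a ninth up reaches F, and 14 semitones makes it F##4.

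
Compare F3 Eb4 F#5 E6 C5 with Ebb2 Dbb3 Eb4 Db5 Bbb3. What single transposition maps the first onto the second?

down an augmented ninth

Take the first pair: F3 → Ebb2. F to E spans 9 letter names, so the interval is some kind of ninth.
Ebb2 to F3 is 15 semitones, which makes it an augmented ninth; the second version is lower, so the direction is down.
Checking another pair — C5 → Bbb3 — gives the same interval.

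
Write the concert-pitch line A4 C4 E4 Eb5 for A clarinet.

C5 Eb4 G4 Gb5

Written C4 sounds as A3 on the A clarinet, so concert pitches are written a minor third up.
A4 becomes C5
C4 becomes Eb4
E4 becomes G4
Eb5 becomes Gb5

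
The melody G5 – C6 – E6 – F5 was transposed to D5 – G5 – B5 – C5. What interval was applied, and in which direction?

down a perfect fourth

Take the first pair: G5 → D5. G to D spans 4 letter names, so the interval is some kind of fourth.
D5 to G5 is 5 semitones, which makes it a perfect fourth; the second version is lower, so the direction is down.
Checking another pair — F5 → C5 — gives the same interval.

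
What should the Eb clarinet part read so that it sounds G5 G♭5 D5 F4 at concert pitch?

E5 Eb5 B4 D4

Written C4 sounds as Eb4 on the Eb clarinet, so concert pitches are written a minor third down.
G5 gives E5
Gb5 gives Eb5
D5 gives B4
F4 gives D4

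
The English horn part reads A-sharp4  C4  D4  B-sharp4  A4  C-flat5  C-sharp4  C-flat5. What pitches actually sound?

D#4 F3 G3 E#4 D4 Fb4 F#3 Fb4

The English horn sounds a perfect fifth below written, so transpose each written note down a perfect fifth.
A#4 to D#4
C4 to F3
D4 to G3
B#4 to E#4
A4 to D4
Cb5 to Fb4
C#4 to F#3
Cb5 to Fb4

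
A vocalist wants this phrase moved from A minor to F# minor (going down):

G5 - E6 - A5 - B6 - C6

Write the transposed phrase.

E5 C#6 F#5 G#6 A5

From A down to F# is a minor third; apply that to each pitch.
G5 to E5
E6 to C#6
A5 to F#5
B6 to G#6
C6 to A5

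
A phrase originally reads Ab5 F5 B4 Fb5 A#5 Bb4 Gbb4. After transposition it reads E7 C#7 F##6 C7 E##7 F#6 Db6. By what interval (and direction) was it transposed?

up an augmented twelfth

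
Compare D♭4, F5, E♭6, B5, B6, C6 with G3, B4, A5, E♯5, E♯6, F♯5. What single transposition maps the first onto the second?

down a diminished fifth

From Db4 to G3 is 5 letter names — a fifth of some quality.
G3 to Db4 is 6 semitones, which makes it a diminished fifth; the second version is lower, so the direction is down.
Checking another pair — C6 → F#5 — gives the same interval.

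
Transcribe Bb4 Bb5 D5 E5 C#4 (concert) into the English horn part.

F5 F6 A5 B5 G#4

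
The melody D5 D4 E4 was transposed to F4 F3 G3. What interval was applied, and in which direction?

down a major sixth

Take the first pair: D5 → F4. D to F spans 6 letter names, so the interval is some kind of sixth.
F4 to D5 is 9 semitones, which makes it a major sixth; the second version is lower, so the direction is down.
Checking another pair — E4 → G3 — gives the same interval.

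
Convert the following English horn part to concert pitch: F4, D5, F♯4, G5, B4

The English horn sounds a perfect fifth below written, so transpose each written note down a perfect fifth.
F4 -> Bb3
D5 -> G4
F#4 -> B3
G5 -> C5
B4 -> E4

Bb3 G4 B3 C5 E4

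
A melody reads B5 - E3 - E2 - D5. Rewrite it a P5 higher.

F#6 B3 B2 A5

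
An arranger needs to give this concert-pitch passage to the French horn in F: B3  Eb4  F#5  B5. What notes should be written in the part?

Written C4 sounds as F3 on the French horn in F, so concert pitches are written a perfect fifth up.
B3 becomes F#4
Eb4 becomes Bb4
F#5 becomes C#6
B5 becomes F#6

F#4 Bb4 C#6 F#6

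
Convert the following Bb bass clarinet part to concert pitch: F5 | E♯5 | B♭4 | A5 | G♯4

The Bb bass clarinet sounds a major ninth below written, so transpose each written note down a major ninth.
F5 gives Eb4
E#5 gives D#4
Bb4 gives Ab3
A5 gives G4
G#4 gives F#3

Eb4 D#4 Ab3 G4 F#3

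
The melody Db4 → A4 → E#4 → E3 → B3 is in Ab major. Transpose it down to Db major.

Gb3 D4 A#3 A2 E3

From Ab down to Db is a perfect fifth; apply that to each pitch.
Db4 becomes Gb3
A4 becomes D4
E#4 becomes A#3
E3 becomes A2
B3 becomes E3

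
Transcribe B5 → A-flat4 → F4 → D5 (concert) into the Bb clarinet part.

Written C4 sounds as Bb3 on the Bb clarinet, so concert pitches are written a major second up.
B5 becomes C#6
Ab4 becomes Bb4
F4 becomes G4
D5 becomes E5

C#6 Bb4 G4 E5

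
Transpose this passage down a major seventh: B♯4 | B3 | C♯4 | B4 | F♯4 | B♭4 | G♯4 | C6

B#4 → C#4
B3 → C3
C#4 → D3
B4 → C4
F#4 → G3
Bb4 → Cb4
G#4 → A3
C6 → Db5

C#4 C3 D3 C4 G3 Cb4 A3 Db5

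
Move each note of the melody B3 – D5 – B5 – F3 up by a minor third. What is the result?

B3: a third up reaches D, and 3 semitones makes it D4.
D5: a third up reaches F, and 3 semitones makes it F5.
B5 up a minor third is D6.
A minor third up from F3 gives Ab3.

D4 F5 D6 Ab3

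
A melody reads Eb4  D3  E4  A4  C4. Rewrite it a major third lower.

Cb4 Bb2 C4 F4 Ab3

Eb4 -> Cb4
D3 -> Bb2
E4 -> C4
A4 -> F4
C4 -> Ab3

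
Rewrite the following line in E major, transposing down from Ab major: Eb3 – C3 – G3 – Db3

B2 G#2 D#3 A2

Ab major to E major down is a diminished fourth, so every note moves down by that interval.
Eb3 to B2
C3 to G#2
G3 to D#3
Db3 to A2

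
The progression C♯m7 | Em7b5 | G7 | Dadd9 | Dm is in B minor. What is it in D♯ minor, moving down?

B minor down to D♯ minor is a minor sixth; each chord root moves by that interval while the quality stays the same.
C♯m7: root C♯ down a minor sixth → E#, giving E#m7.
Em7b5: root E down a minor sixth → G#, giving G#m7b5.
G7: root G down a minor sixth → B, giving B7.
Dadd9: root D down a minor sixth → F#, giving F#add9.
Dm: root D down a minor sixth → F#, giving F#m.

E#m7 G#m7b5 B7 F#add9 F#m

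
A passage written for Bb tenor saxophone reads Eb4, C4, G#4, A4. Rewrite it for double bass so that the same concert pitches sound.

Db4 Bb3 F#4 G4

First find concert pitch: the Bb tenor saxophone sounds a major ninth below written, so Eb4 C4 G#4 A4 sounds Db3 Bb2 F#3 G3.
Then write for double bass: it sounds a perfect octave below written, so the part must be a perfect octave above concert.
Db3 → Db4
Bb2 → Bb3
F#3 → F#4
G3 → G4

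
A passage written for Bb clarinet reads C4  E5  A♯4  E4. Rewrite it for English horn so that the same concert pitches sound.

F4 A5 D#5 A4

First find concert pitch: the Bb clarinet sounds a major second below written, so C4 E5 A♯4 E4 sounds Bb3 D5 G#4 D4.
Then write for English horn: it sounds a perfect fifth below written, so the part must be a perfect fifth above concert.
Bb3 → F4
D5 → A5
G#4 → D#5
D4 → A4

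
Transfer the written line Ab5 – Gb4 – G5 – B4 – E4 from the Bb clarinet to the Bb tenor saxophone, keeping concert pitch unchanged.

First find concert pitch: the Bb clarinet sounds a major second below written, so Ab5 Gb4 G5 B4 E4 sounds Gb5 Fb4 F5 A4 D4.
Then write for Bb tenor saxophone: it sounds a major ninth below written, so the part must be a major ninth above concert.
Gb5 → Ab6
Fb4 → Gb5
F5 → G6
A4 → B5
D4 → E5

Ab6 Gb5 G6 B5 E5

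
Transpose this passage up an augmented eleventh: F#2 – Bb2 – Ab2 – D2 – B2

B#3 E4 D4 G#3 E#4

F#2: an eleventh up reaches B, and 18 semitones makes it B#3.
An augmented eleventh up from Bb2 gives E4.
Ab2 up an augmented eleventh is D4.
D2: an eleventh up reaches G, and 18 semitones makes it G#3.
An augmented eleventh up from B2 gives E#4.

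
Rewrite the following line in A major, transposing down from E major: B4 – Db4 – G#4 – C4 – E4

From E down to A is a perfect fifth; apply that to each pitch.
B4 to E4
Db4 to Gb3
G#4 to C#4
C4 to F3
E4 to A3

E4 Gb3 C#4 F3 A3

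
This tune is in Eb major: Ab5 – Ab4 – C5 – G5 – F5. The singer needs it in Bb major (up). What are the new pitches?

Eb6 Eb5 G5 D6 C6

From Eb up to Bb is a perfect fifth; apply that to each pitch.
Ab5 -> Eb6
Ab4 -> Eb5
C5 -> G5
G5 -> D6
F5 -> C6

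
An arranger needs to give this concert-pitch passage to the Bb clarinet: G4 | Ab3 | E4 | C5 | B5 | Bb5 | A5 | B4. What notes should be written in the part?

A4 Bb3 F#4 D5 C#6 C6 B5 C#5

Written C4 sounds as Bb3 on the Bb clarinet, so concert pitches are written a major second up.
G4 to A4
Ab3 to Bb3
E4 to F#4
C5 to D5
B5 to C#6
Bb5 to C6
A5 to B5
B4 to C#5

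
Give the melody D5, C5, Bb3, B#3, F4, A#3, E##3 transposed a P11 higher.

G6 F6 Eb5 E#5 Bb5 D#5 A##4

D5 → G6
C5 → F6
Bb3 → Eb5
B#3 → E#5
F4 → Bb5
A#3 → D#5
E##3 → A##4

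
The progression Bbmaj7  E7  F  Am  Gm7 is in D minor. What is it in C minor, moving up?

Abmaj7 D7 Eb Gm Fm7

D minor up to C minor is a minor seventh; each chord root moves by that interval while the quality stays the same.
Bbmaj7: root Bb up a minor seventh → Ab, giving Abmaj7.
E7: root E up a minor seventh → D, giving D7.
F: root F up a minor seventh → Eb, giving Eb.
Am: root A up a minor seventh → G, giving Gm.
Gm7: root G up a minor seventh → F, giving Fm7.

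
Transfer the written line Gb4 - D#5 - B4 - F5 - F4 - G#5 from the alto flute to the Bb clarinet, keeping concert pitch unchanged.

Eb4 B#4 G#4 D5 D4 E#5

First find concert pitch: the alto flute sounds a perfect fourth below written, so Gb4 D#5 B4 F5 F4 G#5 sounds Db4 A#4 F#4 C5 C4 D#5.
Then write for Bb clarinet: it sounds a major second below written, so the part must be a major second above concert.
Db4 → Eb4
A#4 → B#4
F#4 → G#4
C5 → D5
C4 → D4
D#5 → E#5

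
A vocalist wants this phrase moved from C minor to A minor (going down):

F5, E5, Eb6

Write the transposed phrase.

D5 C#5 C6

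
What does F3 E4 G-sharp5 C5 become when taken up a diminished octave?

F3 → Fb4
E4 → Eb5
G#5 → G6
C5 → Cb6

Fb4 Eb5 G6 Cb6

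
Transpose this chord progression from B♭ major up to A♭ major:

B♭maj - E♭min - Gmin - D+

Abmaj Dbmin Fmin C+

B♭ major up to A♭ major is a minor seventh; each chord root moves by that interval while the quality stays the same.
B♭maj: root B♭ up a minor seventh → Ab, giving Abmaj.
E♭min: root E♭ up a minor seventh → Db, giving Dbmin.
Gmin: root G up a minor seventh → F, giving Fmin.
D+: root D up a minor seventh → C, giving C+.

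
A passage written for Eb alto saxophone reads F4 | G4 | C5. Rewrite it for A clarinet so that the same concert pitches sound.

First find concert pitch: the Eb alto saxophone sounds a major sixth below written, so F4 G4 C5 sounds Ab3 Bb3 Eb4.
Then write for A clarinet: it sounds a minor third below written, so the part must be a minor third above concert.
Ab3 → Cb4
Bb3 → Db4
Eb4 → Gb4

Cb4 Db4 Gb4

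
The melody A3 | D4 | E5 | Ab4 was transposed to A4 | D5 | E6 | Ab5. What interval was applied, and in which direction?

Take the first pair: A3 → A4. A to A spans 8 letter names, so the interval is some kind of octave.
A3 to A4 is 12 semitones, which makes it a perfect octave; the second version is higher, so the direction is up.
Checking another pair — Ab4 → Ab5 — gives the same interval.

up a perfect octave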